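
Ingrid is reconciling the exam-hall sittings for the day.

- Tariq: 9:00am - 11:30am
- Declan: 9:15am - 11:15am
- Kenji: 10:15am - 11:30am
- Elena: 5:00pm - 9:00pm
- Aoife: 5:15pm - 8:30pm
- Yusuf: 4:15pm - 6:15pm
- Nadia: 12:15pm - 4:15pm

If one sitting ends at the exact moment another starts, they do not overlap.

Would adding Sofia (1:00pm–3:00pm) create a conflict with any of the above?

Yes — it overlaps Nadia

Tariq: ends 11:30am at or before Sofia starts 1:00pm → clear.
Declan: ends 11:15am at or before Sofia starts 1:00pm → clear.
Kenji: ends 11:30am at or before Sofia starts 1:00pm → clear.
Nadia: starts 12:15pm before Sofia ends 3:00pm, and ends 4:15pm after Sofia starts 1:00pm → overlap.
Yusuf: starts 4:15pm at or after Sofia ends 3:00pm → clear.
Elena: starts 5:00pm at or after Sofia ends 3:00pm → clear.
Aoife: starts 5:15pm at or after Sofia ends 3:00pm → clear.
Sofia overlaps Nadia.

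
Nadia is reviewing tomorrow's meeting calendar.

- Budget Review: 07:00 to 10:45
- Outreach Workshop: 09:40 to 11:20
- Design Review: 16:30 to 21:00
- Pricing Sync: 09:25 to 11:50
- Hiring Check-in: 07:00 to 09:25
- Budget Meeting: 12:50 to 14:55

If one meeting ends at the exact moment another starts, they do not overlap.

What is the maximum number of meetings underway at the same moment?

Sweep the timeline, counting +1 at each start and −1 at each end (ends before starts at a tie):
07:00 start Budget Review → 1
07:00 start Hiring Check-in → 2
09:25 end Hiring Check-in → 1
09:25 start Pricing Sync → 2
09:40 start Outreach Workshop → 3
10:45 end Budget Review → 2
11:20 end Outreach Workshop → 1
11:50 end Pricing Sync → 0
12:50 start Budget Meeting → 1
14:55 end Budget Meeting → 0
16:30 start Design Review → 1
21:00 end Design Review → 0
Peak is 3, at 09:40 (Budget Review, Outreach Workshop, Pricing Sync).

3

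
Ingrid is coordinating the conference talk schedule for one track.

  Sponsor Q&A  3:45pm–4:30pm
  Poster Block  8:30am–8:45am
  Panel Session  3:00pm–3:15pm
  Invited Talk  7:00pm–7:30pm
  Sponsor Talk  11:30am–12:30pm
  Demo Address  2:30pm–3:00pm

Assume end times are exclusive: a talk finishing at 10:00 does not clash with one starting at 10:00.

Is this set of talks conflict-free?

Yes

Two intervals overlap when each starts before the other ends.
Sorted by start: Poster Block, Sponsor Talk, Demo Address, Panel Session, Sponsor Q&A, Invited Talk.
Sponsor Talk starts after Poster Block ends; Poster Block is clear from here.
Demo Address starts after Sponsor Talk ends; Sponsor Talk is clear from here.
Panel Session starts exactly when Demo Address ends (back-to-back, no overlap); Demo Address is clear from here.
Sponsor Q&A starts after Panel Session ends; Panel Session is clear from here.
Invited Talk starts after Sponsor Q&A ends.
Every pair is clear; the schedule has no overlaps.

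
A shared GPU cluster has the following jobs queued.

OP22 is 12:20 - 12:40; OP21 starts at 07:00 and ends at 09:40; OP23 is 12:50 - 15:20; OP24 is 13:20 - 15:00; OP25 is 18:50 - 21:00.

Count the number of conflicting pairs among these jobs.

1

Sorted by start: OP21, OP22, OP23, OP24, OP25.
OP22 starts after OP21 ends, so nothing later overlaps OP21 either.
OP23 starts after OP22 ends, so nothing later overlaps OP22 either.
OP24 starts before OP23 ends → OP23 and OP24 overlap.
OP25 starts after OP23 ends.
OP25 starts after OP24 ends.
Overlapping pairs: OP23 & OP24 — 1 in total.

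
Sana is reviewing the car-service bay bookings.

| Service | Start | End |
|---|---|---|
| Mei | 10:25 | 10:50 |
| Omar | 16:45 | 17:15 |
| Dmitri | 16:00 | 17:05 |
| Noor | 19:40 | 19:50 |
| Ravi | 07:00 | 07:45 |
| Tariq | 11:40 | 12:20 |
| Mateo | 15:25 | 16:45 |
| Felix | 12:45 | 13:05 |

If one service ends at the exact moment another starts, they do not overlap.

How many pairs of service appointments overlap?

2

Two intervals overlap when each starts before the other ends.
Sorted by start: Ravi, Mei, Tariq, Felix, Mateo, Dmitri, Omar, Noor.
Mei starts after Ravi ends — done with Ravi.
Tariq starts after Mei ends — done with Mei.
Felix starts after Tariq ends — done with Tariq.
Mateo starts after Felix ends — done with Felix.
Dmitri starts before Mateo ends → Mateo and Dmitri overlap.
Omar starts exactly when Mateo ends (back-to-back, no overlap) — done with Mateo.
Omar starts before Dmitri ends → Dmitri and Omar overlap.
Noor starts after Dmitri ends.
Noor starts after Omar ends.
Overlapping pairs: Dmitri & Mateo, Dmitri & Omar — 2 in total.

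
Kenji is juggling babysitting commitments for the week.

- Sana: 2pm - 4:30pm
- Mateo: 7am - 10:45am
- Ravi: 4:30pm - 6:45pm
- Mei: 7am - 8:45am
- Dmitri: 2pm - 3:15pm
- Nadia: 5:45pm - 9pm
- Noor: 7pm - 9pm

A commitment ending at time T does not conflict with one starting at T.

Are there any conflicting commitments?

Sorted by start: Mei, Mateo, Sana, Dmitri, Ravi, Nadia, Noor.
Mateo starts before Mei ends → Mei and Mateo overlap.
That's a conflict, so the schedule is not conflict-free.

Yes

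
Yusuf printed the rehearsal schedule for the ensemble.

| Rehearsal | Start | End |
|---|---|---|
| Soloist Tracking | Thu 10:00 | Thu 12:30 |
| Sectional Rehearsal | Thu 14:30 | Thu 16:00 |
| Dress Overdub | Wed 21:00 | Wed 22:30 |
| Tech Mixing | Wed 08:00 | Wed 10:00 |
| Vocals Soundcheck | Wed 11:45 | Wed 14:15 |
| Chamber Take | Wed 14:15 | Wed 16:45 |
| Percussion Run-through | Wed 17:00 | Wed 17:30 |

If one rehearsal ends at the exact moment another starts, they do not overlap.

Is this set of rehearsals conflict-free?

Sorted by start: Tech Mixing, Vocals Soundcheck, Chamber Take, Percussion Run-through, Dress Overdub, Soloist Tracking, Sectional Rehearsal.
Vocals Soundcheck starts after Tech Mixing ends, so nothing later overlaps Tech Mixing either.
Chamber Take starts exactly when Vocals Soundcheck ends (back-to-back, no overlap), so nothing later overlaps Vocals Soundcheck either.
Percussion Run-through starts after Chamber Take ends, so nothing later overlaps Chamber Take either.
Dress Overdub starts after Percussion Run-through ends, so nothing later overlaps Percussion Run-through either.
Soloist Tracking starts after Dress Overdub ends, so nothing later overlaps Dress Overdub either.
Sectional Rehearsal starts after Soloist Tracking ends.
Every pair is clear; the schedule has no overlaps.

Yes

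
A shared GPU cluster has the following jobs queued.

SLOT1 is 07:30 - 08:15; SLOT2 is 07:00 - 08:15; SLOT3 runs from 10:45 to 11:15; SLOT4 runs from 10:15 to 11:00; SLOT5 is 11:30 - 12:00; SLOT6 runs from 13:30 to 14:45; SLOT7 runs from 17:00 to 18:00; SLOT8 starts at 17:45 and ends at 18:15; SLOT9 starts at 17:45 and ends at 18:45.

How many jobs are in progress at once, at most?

3

Sweep the timeline, counting +1 at each start and −1 at each end (ends before starts at a tie):
07:00 start SLOT2 → 1
07:30 start SLOT1 → 2
08:15 end SLOT1 → 1
08:15 end SLOT2 → 0
10:15 start SLOT4 → 1
10:45 start SLOT3 → 2
11:00 end SLOT4 → 1
11:15 end SLOT3 → 0
11:30 start SLOT5 → 1
12:00 end SLOT5 → 0
13:30 start SLOT6 → 1
14:45 end SLOT6 → 0
17:00 start SLOT7 → 1
17:45 start SLOT8 → 2
17:45 start SLOT9 → 3
18:00 end SLOT7 → 2
18:15 end SLOT8 → 1
18:45 end SLOT9 → 0
Peak is 3, at 17:45 (SLOT7, SLOT8, SLOT9).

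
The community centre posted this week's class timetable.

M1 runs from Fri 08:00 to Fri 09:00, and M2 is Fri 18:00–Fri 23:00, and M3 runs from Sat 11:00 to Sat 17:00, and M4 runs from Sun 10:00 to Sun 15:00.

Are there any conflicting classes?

Sorted by start: M1, M2, M3, M4.
M2 starts after M1 ends — done with M1.
M3 starts after M2 ends — done with M2.
M4 starts after M3 ends.
Every pair is clear; the schedule has no overlaps.

No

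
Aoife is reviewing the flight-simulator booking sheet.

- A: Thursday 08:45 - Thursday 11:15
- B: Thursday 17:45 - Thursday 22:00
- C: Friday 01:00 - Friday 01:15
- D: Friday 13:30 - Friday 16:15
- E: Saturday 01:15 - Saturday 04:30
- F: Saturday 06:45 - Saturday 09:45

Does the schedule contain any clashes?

No

Sorted by start: A, B, C, D, E, F.
B starts after A ends; A is clear from here.
C starts after B ends; B is clear from here.
D starts after C ends; C is clear from here.
E starts after D ends; D is clear from here.
F starts after E ends.
Every pair is clear; the schedule has no overlaps.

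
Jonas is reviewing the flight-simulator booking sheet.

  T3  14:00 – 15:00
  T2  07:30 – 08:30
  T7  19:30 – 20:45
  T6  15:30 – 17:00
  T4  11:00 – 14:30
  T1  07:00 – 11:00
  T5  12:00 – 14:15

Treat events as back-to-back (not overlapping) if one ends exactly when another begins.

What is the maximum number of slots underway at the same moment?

3

Walk through starts and ends in time order (an end at T is processed before a start at T):
07:00 start T1 → 1
07:30 start T2 → 2
08:30 end T2 → 1
11:00 end T1 → 0
11:00 start T4 → 1
12:00 start T5 → 2
14:00 start T3 → 3
14:15 end T5 → 2
14:30 end T4 → 1
15:00 end T3 → 0
15:30 start T6 → 1
17:00 end T6 → 0
19:30 start T7 → 1
20:45 end T7 → 0
Peak is 3, at 14:00 (T3, T4, T5).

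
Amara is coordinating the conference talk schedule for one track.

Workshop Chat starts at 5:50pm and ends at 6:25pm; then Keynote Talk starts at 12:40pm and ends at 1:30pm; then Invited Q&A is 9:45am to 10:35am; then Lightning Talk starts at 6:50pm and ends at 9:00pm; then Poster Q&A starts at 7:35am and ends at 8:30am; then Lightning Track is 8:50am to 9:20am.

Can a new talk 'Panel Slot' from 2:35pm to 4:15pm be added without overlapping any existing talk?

Poster Q&A: ends 8:30am at or before Panel Slot starts 2:35pm → clear.
Lightning Track: ends 9:20am at or before Panel Slot starts 2:35pm → clear.
Invited Q&A: ends 10:35am at or before Panel Slot starts 2:35pm → clear.
Keynote Talk: ends 1:30pm at or before Panel Slot starts 2:35pm → clear.
Workshop Chat: starts 5:50pm at or after Panel Slot ends 4:15pm → clear.
Lightning Talk: starts 6:50pm at or after Panel Slot ends 4:15pm → clear.

Yes — the slot is free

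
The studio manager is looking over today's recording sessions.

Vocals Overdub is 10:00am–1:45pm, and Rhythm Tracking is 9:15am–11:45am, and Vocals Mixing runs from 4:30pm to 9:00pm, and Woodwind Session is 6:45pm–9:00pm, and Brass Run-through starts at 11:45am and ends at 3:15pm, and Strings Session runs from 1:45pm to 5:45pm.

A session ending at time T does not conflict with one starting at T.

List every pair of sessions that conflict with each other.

Brass Run-through & Strings Session, Brass Run-through & Vocals Overdub, Rhythm Tracking & Vocals Overdub, Strings Session & Vocals Mixing, Vocals Mixing & Woodwind Session

Check each pair: they overlap iff neither finishes before the other starts.
Sorted by start: Rhythm Tracking, Vocals Overdub, Brass Run-through, Strings Session, Vocals Mixing, Woodwind Session.
Vocals Overdub starts before Rhythm Tracking ends → Rhythm Tracking and Vocals Overdub overlap.
Brass Run-through starts exactly when Rhythm Tracking ends (back-to-back, no overlap); Rhythm Tracking is clear from here.
Brass Run-through starts before Vocals Overdub ends → Vocals Overdub and Brass Run-through overlap.
Strings Session starts exactly when Vocals Overdub ends (back-to-back, no overlap); Vocals Overdub is clear from here.
Strings Session starts before Brass Run-through ends → Brass Run-through and Strings Session overlap.
Vocals Mixing starts after Brass Run-through ends; Brass Run-through is clear from here.
Vocals Mixing starts before Strings Session ends → Strings Session and Vocals Mixing overlap.
Woodwind Session starts after Strings Session ends.
Woodwind Session starts before Vocals Mixing ends → Vocals Mixing and Woodwind Session overlap.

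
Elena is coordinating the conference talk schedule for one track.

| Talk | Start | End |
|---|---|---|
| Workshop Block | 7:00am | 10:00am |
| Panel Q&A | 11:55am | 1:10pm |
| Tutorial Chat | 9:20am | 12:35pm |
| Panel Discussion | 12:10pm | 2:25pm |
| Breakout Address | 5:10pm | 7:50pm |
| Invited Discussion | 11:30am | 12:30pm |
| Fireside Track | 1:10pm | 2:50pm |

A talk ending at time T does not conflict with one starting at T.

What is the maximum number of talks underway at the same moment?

4

Walk through starts and ends in time order (an end at T is processed before a start at T):
7:00am start Workshop Block → 1
9:20am start Tutorial Chat → 2
10:00am end Workshop Block → 1
11:30am start Invited Discussion → 2
11:55am start Panel Q&A → 3
12:10pm start Panel Discussion → 4
12:30pm end Invited Discussion → 3
12:35pm end Tutorial Chat → 2
1:10pm end Panel Q&A → 1
1:10pm start Fireside Track → 2
2:25pm end Panel Discussion → 1
2:50pm end Fireside Track → 0
5:10pm start Breakout Address → 1
7:50pm end Breakout Address → 0
Peak is 4, at 12:10pm (Invited Discussion, Panel Discussion, Panel Q&A, Tutorial Chat).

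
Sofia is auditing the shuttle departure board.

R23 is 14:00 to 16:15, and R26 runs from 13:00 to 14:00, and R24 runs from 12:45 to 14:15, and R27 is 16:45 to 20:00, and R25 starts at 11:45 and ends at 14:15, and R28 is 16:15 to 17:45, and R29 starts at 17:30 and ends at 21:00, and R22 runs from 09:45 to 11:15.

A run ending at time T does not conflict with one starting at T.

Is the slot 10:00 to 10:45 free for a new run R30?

R22: starts 09:45 before R30 ends 10:45, and ends 11:15 after R30 starts 10:00 → overlap.
R25: starts 11:45 at or after R30 ends 10:45 → clear.
R24: starts 12:45 at or after R30 ends 10:45 → clear.
R26: starts 13:00 at or after R30 ends 10:45 → clear.
R23: starts 14:00 at or after R30 ends 10:45 → clear.
R28: starts 16:15 at or after R30 ends 10:45 → clear.
R27: starts 16:45 at or after R30 ends 10:45 → clear.
R29: starts 17:30 at or after R30 ends 10:45 → clear.
R30 overlaps R22.

No — it overlaps R22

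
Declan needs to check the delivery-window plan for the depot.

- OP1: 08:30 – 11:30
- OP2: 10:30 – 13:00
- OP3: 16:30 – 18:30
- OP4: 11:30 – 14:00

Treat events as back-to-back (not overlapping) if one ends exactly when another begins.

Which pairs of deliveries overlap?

OP1 & OP2, OP2 & OP4

Sorted by start: OP1, OP2, OP4, OP3.
OP2 starts before OP1 ends → OP1 and OP2 overlap.
OP4 starts exactly when OP1 ends (back-to-back, no overlap); OP1 is clear from here.
OP4 starts before OP2 ends → OP2 and OP4 overlap.
OP3 starts after OP2 ends.
OP3 starts after OP4 ends.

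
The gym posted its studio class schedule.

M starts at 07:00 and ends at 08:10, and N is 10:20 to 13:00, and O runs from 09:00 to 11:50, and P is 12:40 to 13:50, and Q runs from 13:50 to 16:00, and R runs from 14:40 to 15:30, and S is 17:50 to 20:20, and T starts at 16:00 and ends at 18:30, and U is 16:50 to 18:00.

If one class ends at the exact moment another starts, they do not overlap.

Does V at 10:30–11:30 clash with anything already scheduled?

Yes — it overlaps N, O

M: ends 08:10 at or before V starts 10:30 → clear.
O: starts 09:00 before V ends 11:30, and ends 11:50 after V starts 10:30 → overlap.
N: starts 10:20 before V ends 11:30, and ends 13:00 after V starts 10:30 → overlap.
P: starts 12:40 at or after V ends 11:30 → clear.
Q: starts 13:50 at or after V ends 11:30 → clear.
R: starts 14:40 at or after V ends 11:30 → clear.
T: starts 16:00 at or after V ends 11:30 → clear.
U: starts 16:50 at or after V ends 11:30 → clear.
S: starts 17:50 at or after V ends 11:30 → clear.
V overlaps N, O.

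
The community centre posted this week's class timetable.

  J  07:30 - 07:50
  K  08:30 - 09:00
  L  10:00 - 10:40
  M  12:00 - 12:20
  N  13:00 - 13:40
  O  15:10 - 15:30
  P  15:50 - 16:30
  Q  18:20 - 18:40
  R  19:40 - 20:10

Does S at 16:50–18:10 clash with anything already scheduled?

J: ends 07:50 at or before S starts 16:50 → clear.
K: ends 09:00 at or before S starts 16:50 → clear.
L: ends 10:40 at or before S starts 16:50 → clear.
M: ends 12:20 at or before S starts 16:50 → clear.
N: ends 13:40 at or before S starts 16:50 → clear.
O: ends 15:30 at or before S starts 16:50 → clear.
P: ends 16:30 at or before S starts 16:50 → clear.
Q: starts 18:20 at or after S ends 18:10 → clear.
R: starts 19:40 at or after S ends 18:10 → clear.

No — it doesn't clash with anything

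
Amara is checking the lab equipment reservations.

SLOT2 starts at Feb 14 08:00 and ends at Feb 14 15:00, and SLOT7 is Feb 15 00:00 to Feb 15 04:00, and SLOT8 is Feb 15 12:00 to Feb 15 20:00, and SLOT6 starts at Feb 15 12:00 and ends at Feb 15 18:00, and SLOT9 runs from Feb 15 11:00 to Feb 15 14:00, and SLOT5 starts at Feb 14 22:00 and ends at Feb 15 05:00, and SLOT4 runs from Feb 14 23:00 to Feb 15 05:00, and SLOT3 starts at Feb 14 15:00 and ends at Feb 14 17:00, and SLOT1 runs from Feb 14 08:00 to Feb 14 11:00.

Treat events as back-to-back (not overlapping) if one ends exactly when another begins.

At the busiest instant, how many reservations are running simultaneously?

Walk through starts and ends in time order (an end at T is processed before a start at T):
Feb 14 08:00 start SLOT1 → 1
Feb 14 08:00 start SLOT2 → 2
Feb 14 11:00 end SLOT1 → 1
Feb 14 15:00 end SLOT2 → 0
Feb 14 15:00 start SLOT3 → 1
Feb 14 17:00 end SLOT3 → 0
Feb 14 22:00 start SLOT5 → 1
Feb 14 23:00 start SLOT4 → 2
Feb 15 00:00 start SLOT7 → 3
Feb 15 04:00 end SLOT7 → 2
Feb 15 05:00 end SLOT4 → 1
Feb 15 05:00 end SLOT5 → 0
Feb 15 11:00 start SLOT9 → 1
Feb 15 12:00 start SLOT6 → 2
Feb 15 12:00 start SLOT8 → 3
Feb 15 14:00 end SLOT9 → 2
Feb 15 18:00 end SLOT6 → 1
Feb 15 20:00 end SLOT8 → 0
Peak is 3, at Feb 15 00:00 (SLOT4, SLOT5, SLOT7).

3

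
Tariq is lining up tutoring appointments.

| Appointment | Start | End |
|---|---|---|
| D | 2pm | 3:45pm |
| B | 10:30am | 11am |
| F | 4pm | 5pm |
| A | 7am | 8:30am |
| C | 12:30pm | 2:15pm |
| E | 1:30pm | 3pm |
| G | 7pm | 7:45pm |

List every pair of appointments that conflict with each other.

Sorted by start: A, B, C, E, D, F, G.
B starts after A ends, so A has no further overlaps.
C starts after B ends, so B has no further overlaps.
E starts before C ends → C and E overlap.
D starts before C ends → C and D overlap.
F starts after C ends, so C has no further overlaps.
D starts before E ends → E and D overlap.
F starts after E ends, so E has no further overlaps.
F starts after D ends, so D has no further overlaps.
G starts after F ends.

C & D, C & E, D & E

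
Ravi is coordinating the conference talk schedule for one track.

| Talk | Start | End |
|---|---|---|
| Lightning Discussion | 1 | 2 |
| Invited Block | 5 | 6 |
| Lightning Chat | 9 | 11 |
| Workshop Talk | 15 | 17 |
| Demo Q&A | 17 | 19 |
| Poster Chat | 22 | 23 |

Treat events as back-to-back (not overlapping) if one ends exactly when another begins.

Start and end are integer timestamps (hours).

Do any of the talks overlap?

No

Sorted by start: Lightning Discussion, Invited Block, Lightning Chat, Workshop Talk, Demo Q&A, Poster Chat.
Invited Block starts after Lightning Discussion ends — done with Lightning Discussion.
Lightning Chat starts after Invited Block ends — done with Invited Block.
Workshop Talk starts after Lightning Chat ends — done with Lightning Chat.
Demo Q&A starts exactly when Workshop Talk ends (back-to-back, no overlap) — done with Workshop Talk.
Poster Chat starts after Demo Q&A ends.
Every pair is clear; the schedule has no overlaps.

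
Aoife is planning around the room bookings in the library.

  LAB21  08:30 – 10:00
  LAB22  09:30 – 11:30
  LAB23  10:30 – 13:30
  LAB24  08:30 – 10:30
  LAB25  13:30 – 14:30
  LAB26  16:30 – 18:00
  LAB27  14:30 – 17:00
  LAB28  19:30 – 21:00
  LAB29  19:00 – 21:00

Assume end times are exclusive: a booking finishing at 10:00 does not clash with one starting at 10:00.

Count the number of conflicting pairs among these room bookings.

Sorted by start: LAB21, LAB24, LAB22, LAB23, LAB25, LAB27, LAB26, LAB29, LAB28.
LAB24 starts before LAB21 ends → LAB21 and LAB24 overlap.
LAB22 starts before LAB21 ends → LAB21 and LAB22 overlap.
LAB23 starts after LAB21 ends, so nothing later overlaps LAB21 either.
LAB22 starts before LAB24 ends → LAB24 and LAB22 overlap.
LAB23 starts exactly when LAB24 ends (back-to-back, no overlap), so nothing later overlaps LAB24 either.
LAB23 starts before LAB22 ends → LAB22 and LAB23 overlap.
LAB25 starts after LAB22 ends, so nothing later overlaps LAB22 either.
LAB25 starts exactly when LAB23 ends (back-to-back, no overlap), so nothing later overlaps LAB23 either.
LAB27 starts exactly when LAB25 ends (back-to-back, no overlap), so nothing later overlaps LAB25 either.
LAB26 starts before LAB27 ends → LAB27 and LAB26 overlap.
LAB29 starts after LAB27 ends, so nothing later overlaps LAB27 either.
LAB29 starts after LAB26 ends, so nothing later overlaps LAB26 either.
LAB28 starts before LAB29 ends → LAB29 and LAB28 overlap.
Overlapping pairs: LAB21 & LAB22, LAB21 & LAB24, LAB22 & LAB23, LAB22 & LAB24, LAB26 & LAB27, LAB28 & LAB29 — 6 in total.

6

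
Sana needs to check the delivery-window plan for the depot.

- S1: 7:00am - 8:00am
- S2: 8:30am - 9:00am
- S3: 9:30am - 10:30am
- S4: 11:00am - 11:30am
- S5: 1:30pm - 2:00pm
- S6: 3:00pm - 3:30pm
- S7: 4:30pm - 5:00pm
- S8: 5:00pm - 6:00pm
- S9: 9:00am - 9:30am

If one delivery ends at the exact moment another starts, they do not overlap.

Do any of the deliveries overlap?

No

Sorted by start: S1, S2, S9, S3, S4, S5, S6, S7, S8.
S2 starts after S1 ends — done with S1.
S9 starts exactly when S2 ends (back-to-back, no overlap) — done with S2.
S3 starts exactly when S9 ends (back-to-back, no overlap) — done with S9.
S4 starts after S3 ends — done with S3.
S5 starts after S4 ends — done with S4.
S6 starts after S5 ends — done with S5.
S7 starts after S6 ends — done with S6.
S8 starts exactly when S7 ends (back-to-back, no overlap).
Every pair is clear; the schedule has no overlaps.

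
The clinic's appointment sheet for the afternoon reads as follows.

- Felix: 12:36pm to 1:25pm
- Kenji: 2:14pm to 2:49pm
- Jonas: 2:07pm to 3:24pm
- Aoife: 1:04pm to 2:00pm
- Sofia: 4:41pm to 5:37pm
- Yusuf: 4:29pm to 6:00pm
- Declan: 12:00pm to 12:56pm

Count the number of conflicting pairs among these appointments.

4

Check each pair: they overlap iff neither finishes before the other starts.
Sorted by start: Declan, Felix, Aoife, Jonas, Kenji, Yusuf, Sofia.
Felix starts before Declan ends → Declan and Felix overlap.
Aoife starts after Declan ends, so nothing later overlaps Declan either.
Aoife starts before Felix ends → Felix and Aoife overlap.
Jonas starts after Felix ends, so nothing later overlaps Felix either.
Jonas starts after Aoife ends, so nothing later overlaps Aoife either.
Kenji starts before Jonas ends → Jonas and Kenji overlap.
Yusuf starts after Jonas ends, so nothing later overlaps Jonas either.
Yusuf starts after Kenji ends, so nothing later overlaps Kenji either.
Sofia starts before Yusuf ends → Yusuf and Sofia overlap.
Overlapping pairs: Aoife & Felix, Declan & Felix, Jonas & Kenji, Sofia & Yusuf — 4 in total.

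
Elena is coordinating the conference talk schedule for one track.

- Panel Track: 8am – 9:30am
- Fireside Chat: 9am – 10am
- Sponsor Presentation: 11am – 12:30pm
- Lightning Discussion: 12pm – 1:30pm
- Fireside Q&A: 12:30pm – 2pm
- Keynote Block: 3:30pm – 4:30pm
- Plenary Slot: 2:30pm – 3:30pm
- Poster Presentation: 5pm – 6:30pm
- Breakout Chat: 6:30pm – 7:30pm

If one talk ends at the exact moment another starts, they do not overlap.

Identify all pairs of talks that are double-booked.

Check each pair: they overlap iff neither finishes before the other starts.
Sorted by start: Panel Track, Fireside Chat, Sponsor Presentation, Lightning Discussion, Fireside Q&A, Plenary Slot, Keynote Block, Poster Presentation, Breakout Chat.
Fireside Chat starts before Panel Track ends → Panel Track and Fireside Chat overlap.
Sponsor Presentation starts after Panel Track ends, so nothing later overlaps Panel Track either.
Sponsor Presentation starts after Fireside Chat ends, so nothing later overlaps Fireside Chat either.
Lightning Discussion starts before Sponsor Presentation ends → Sponsor Presentation and Lightning Discussion overlap.
Fireside Q&A starts exactly when Sponsor Presentation ends (back-to-back, no overlap), so nothing later overlaps Sponsor Presentation either.
Fireside Q&A starts before Lightning Discussion ends → Lightning Discussion and Fireside Q&A overlap.
Plenary Slot starts after Lightning Discussion ends, so nothing later overlaps Lightning Discussion either.
Plenary Slot starts after Fireside Q&A ends, so nothing later overlaps Fireside Q&A either.
Keynote Block starts exactly when Plenary Slot ends (back-to-back, no overlap), so nothing later overlaps Plenary Slot either.
Poster Presentation starts after Keynote Block ends, so nothing later overlaps Keynote Block either.
Breakout Chat starts exactly when Poster Presentation ends (back-to-back, no overlap).

Fireside Chat & Panel Track, Fireside Q&A & Lightning Discussion, Lightning Discussion & Sponsor Presentation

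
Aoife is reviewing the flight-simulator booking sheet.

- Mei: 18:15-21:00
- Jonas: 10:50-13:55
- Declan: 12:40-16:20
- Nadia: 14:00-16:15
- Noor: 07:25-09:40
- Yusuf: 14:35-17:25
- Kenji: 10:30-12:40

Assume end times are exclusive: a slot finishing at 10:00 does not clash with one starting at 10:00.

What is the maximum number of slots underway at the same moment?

Sweep the timeline, counting +1 at each start and −1 at each end (ends before starts at a tie):
07:25 start Noor → 1
09:40 end Noor → 0
10:30 start Kenji → 1
10:50 start Jonas → 2
12:40 end Kenji → 1
12:40 start Declan → 2
13:55 end Jonas → 1
14:00 start Nadia → 2
14:35 start Yusuf → 3
16:15 end Nadia → 2
16:20 end Declan → 1
17:25 end Yusuf → 0
18:15 start Mei → 1
21:00 end Mei → 0
Peak is 3, at 14:35 (Declan, Nadia, Yusuf).

3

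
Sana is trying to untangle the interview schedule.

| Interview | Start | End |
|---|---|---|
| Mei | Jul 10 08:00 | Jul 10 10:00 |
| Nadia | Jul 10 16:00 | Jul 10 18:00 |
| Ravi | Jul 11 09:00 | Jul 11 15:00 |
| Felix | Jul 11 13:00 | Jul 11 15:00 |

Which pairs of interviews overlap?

Felix & Ravi

Sorted by start: Mei, Nadia, Ravi, Felix.
Nadia starts after Mei ends; Mei is clear from here.
Ravi starts after Nadia ends; Nadia is clear from here.
Felix starts before Ravi ends → Ravi and Felix overlap.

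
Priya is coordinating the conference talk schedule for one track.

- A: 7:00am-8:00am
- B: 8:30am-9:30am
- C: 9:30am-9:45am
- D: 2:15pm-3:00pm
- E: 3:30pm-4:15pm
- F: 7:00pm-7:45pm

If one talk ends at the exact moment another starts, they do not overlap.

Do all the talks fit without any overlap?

Sorted by start: A, B, C, D, E, F.
B starts after A ends, so A has no further overlaps.
C starts exactly when B ends (back-to-back, no overlap), so B has no further overlaps.
D starts after C ends, so C has no further overlaps.
E starts after D ends, so D has no further overlaps.
F starts after E ends.
Every pair is clear; the schedule has no overlaps.

Yes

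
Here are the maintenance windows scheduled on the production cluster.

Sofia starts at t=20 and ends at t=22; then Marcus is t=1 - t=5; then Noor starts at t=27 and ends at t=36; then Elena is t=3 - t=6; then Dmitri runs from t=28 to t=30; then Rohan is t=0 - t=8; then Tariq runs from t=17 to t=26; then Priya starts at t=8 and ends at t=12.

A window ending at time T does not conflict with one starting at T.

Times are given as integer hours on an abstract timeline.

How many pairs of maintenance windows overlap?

Check each pair: they overlap iff neither finishes before the other starts.
Sorted by start: Rohan, Marcus, Elena, Priya, Tariq, Sofia, Noor, Dmitri.
Marcus starts before Rohan ends → Rohan and Marcus overlap.
Elena starts before Rohan ends → Rohan and Elena overlap.
Priya starts exactly when Rohan ends (back-to-back, no overlap), so Rohan has no further overlaps.
Elena starts before Marcus ends → Marcus and Elena overlap.
Priya starts after Marcus ends, so Marcus has no further overlaps.
Priya starts after Elena ends, so Elena has no further overlaps.
Tariq starts after Priya ends, so Priya has no further overlaps.
Sofia starts before Tariq ends → Tariq and Sofia overlap.
Noor starts after Tariq ends, so Tariq has no further overlaps.
Noor starts after Sofia ends, so Sofia has no further overlaps.
Dmitri starts before Noor ends → Noor and Dmitri overlap.
Overlapping pairs: Dmitri & Noor, Elena & Marcus, Elena & Rohan, Marcus & Rohan, Sofia & Tariq — 5 in total.

5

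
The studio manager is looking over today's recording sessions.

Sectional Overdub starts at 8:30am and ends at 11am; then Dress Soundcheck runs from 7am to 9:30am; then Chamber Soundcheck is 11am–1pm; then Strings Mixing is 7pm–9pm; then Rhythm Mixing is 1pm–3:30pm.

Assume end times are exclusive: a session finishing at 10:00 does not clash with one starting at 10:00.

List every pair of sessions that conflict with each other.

Sorted by start: Dress Soundcheck, Sectional Overdub, Chamber Soundcheck, Rhythm Mixing, Strings Mixing.
Sectional Overdub starts before Dress Soundcheck ends → Dress Soundcheck and Sectional Overdub overlap.
Chamber Soundcheck starts after Dress Soundcheck ends, so Dress Soundcheck has no further overlaps.
Chamber Soundcheck starts exactly when Sectional Overdub ends (back-to-back, no overlap), so Sectional Overdub has no further overlaps.
Rhythm Mixing starts exactly when Chamber Soundcheck ends (back-to-back, no overlap), so Chamber Soundcheck has no further overlaps.
Strings Mixing starts after Rhythm Mixing ends.

Dress Soundcheck & Sectional Overdub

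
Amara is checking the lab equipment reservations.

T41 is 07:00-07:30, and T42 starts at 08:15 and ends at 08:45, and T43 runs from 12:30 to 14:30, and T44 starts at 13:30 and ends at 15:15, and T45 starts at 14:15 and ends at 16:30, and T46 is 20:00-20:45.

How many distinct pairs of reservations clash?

Sorted by start: T41, T42, T43, T44, T45, T46.
T42 starts after T41 ends; T41 is clear from here.
T43 starts after T42 ends; T42 is clear from here.
T44 starts before T43 ends → T43 and T44 overlap.
T45 starts before T43 ends → T43 and T45 overlap.
T46 starts after T43 ends.
T45 starts before T44 ends → T44 and T45 overlap.
T46 starts after T44 ends.
T46 starts after T45 ends.
Overlapping pairs: T43 & T44, T43 & T45, T44 & T45 — 3 in total.

3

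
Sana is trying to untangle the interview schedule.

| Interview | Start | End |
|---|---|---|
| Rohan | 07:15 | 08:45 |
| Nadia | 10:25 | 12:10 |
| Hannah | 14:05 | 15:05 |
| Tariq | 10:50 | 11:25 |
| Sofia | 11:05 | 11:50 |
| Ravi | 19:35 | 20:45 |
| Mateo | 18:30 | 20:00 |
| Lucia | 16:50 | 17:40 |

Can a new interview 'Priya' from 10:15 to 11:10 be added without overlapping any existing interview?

Rohan: ends 08:45 at or before Priya starts 10:15 → clear.
Nadia: starts 10:25 before Priya ends 11:10, and ends 12:10 after Priya starts 10:15 → overlap.
Tariq: starts 10:50 before Priya ends 11:10, and ends 11:25 after Priya starts 10:15 → overlap.
Sofia: starts 11:05 before Priya ends 11:10, and ends 11:50 after Priya starts 10:15 → overlap.
Hannah: starts 14:05 at or after Priya ends 11:10 → clear.
Lucia: starts 16:50 at or after Priya ends 11:10 → clear.
Mateo: starts 18:30 at or after Priya ends 11:10 → clear.
Ravi: starts 19:35 at or after Priya ends 11:10 → clear.
Priya overlaps Nadia, Sofia, Tariq.

No — it overlaps Nadia, Sofia, Tariq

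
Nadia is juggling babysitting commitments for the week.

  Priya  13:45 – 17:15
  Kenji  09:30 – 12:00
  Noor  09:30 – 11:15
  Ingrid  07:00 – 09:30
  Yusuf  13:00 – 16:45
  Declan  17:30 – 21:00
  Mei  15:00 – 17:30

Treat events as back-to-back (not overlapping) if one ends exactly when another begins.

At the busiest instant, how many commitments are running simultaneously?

Sweep the timeline, counting +1 at each start and −1 at each end (ends before starts at a tie):
07:00 start Ingrid → 1
09:30 end Ingrid → 0
09:30 start Kenji → 1
09:30 start Noor → 2
11:15 end Noor → 1
12:00 end Kenji → 0
13:00 start Yusuf → 1
13:45 start Priya → 2
15:00 start Mei → 3
16:45 end Yusuf → 2
17:15 end Priya → 1
17:30 end Mei → 0
17:30 start Declan → 1
21:00 end Declan → 0
Peak is 3, at 15:00 (Mei, Priya, Yusuf).

3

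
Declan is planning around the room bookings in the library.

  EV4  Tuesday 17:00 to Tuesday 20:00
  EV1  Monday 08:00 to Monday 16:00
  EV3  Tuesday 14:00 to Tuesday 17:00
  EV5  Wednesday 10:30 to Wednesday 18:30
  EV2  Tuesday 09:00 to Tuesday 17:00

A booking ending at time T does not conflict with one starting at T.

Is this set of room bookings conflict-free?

Sorted by start: EV1, EV2, EV3, EV4, EV5.
EV2 starts after EV1 ends, so EV1 has no further overlaps.
EV3 starts before EV2 ends → EV2 and EV3 overlap.
That's a conflict, so the schedule is not conflict-free.

No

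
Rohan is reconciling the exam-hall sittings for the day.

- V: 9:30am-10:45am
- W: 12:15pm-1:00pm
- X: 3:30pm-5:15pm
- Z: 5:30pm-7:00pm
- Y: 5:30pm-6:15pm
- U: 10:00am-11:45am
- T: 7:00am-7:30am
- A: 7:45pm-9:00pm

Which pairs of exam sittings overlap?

Sorted by start: T, V, U, W, X, Y, Z, A.
V starts after T ends; T is clear from here.
U starts before V ends → V and U overlap.
W starts after V ends; V is clear from here.
W starts after U ends; U is clear from here.
X starts after W ends; W is clear from here.
Y starts after X ends; X is clear from here.
Z starts before Y ends → Y and Z overlap.
A starts after Y ends.
A starts after Z ends.

U & V, Y & Z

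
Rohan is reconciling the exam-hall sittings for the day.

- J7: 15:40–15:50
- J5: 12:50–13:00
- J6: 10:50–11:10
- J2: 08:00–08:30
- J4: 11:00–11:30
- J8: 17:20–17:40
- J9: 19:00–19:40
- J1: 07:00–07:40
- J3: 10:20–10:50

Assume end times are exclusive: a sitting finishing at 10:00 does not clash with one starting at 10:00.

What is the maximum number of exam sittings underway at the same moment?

Walk through starts and ends in time order (an end at T is processed before a start at T):
07:00 start J1 → 1
07:40 end J1 → 0
08:00 start J2 → 1
08:30 end J2 → 0
10:20 start J3 → 1
10:50 end J3 → 0
10:50 start J6 → 1
11:00 start J4 → 2
11:10 end J6 → 1
11:30 end J4 → 0
12:50 start J5 → 1
13:00 end J5 → 0
15:40 start J7 → 1
15:50 end J7 → 0
17:20 start J8 → 1
17:40 end J8 → 0
19:00 start J9 → 1
19:40 end J9 → 0
Peak is 2, at 11:00 (J4, J6).

2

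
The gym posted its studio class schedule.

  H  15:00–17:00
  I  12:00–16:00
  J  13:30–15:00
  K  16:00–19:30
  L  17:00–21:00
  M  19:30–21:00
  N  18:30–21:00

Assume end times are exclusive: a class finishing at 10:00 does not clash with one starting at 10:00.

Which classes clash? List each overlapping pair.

H & I, H & K, I & J, K & L, K & N, L & M, L & N, M & N

Two intervals overlap when each starts before the other ends.
Sorted by start: I, J, H, K, L, N, M.
J starts before I ends → I and J overlap.
H starts before I ends → I and H overlap.
K starts exactly when I ends (back-to-back, no overlap) — done with I.
H starts exactly when J ends (back-to-back, no overlap) — done with J.
K starts before H ends → H and K overlap.
L starts exactly when H ends (back-to-back, no overlap) — done with H.
L starts before K ends → K and L overlap.
N starts before K ends → K and N overlap.
M starts exactly when K ends (back-to-back, no overlap).
N starts before L ends → L and N overlap.
M starts before L ends → L and M overlap.
M starts before N ends → N and M overlap.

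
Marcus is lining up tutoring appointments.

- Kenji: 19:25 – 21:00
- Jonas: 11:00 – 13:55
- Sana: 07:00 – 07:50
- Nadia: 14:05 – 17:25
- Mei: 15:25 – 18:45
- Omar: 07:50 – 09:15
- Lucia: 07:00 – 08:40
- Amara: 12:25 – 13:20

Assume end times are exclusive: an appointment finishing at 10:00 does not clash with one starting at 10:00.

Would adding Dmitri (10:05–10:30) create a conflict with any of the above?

Lucia: ends 08:40 at or before Dmitri starts 10:05 → clear.
Sana: ends 07:50 at or before Dmitri starts 10:05 → clear.
Omar: ends 09:15 at or before Dmitri starts 10:05 → clear.
Jonas: starts 11:00 at or after Dmitri ends 10:30 → clear.
Amara: starts 12:25 at or after Dmitri ends 10:30 → clear.
Nadia: starts 14:05 at or after Dmitri ends 10:30 → clear.
Mei: starts 15:25 at or after Dmitri ends 10:30 → clear.
Kenji: starts 19:25 at or after Dmitri ends 10:30 → clear.

No — it doesn't clash with anything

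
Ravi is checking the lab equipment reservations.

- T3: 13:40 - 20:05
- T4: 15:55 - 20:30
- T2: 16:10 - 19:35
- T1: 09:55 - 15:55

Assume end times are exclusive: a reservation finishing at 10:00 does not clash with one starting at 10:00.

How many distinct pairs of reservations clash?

4

Sorted by start: T1, T3, T4, T2.
T3 starts before T1 ends → T1 and T3 overlap.
T4 starts exactly when T1 ends (back-to-back, no overlap) — done with T1.
T4 starts before T3 ends → T3 and T4 overlap.
T2 starts before T3 ends → T3 and T2 overlap.
T2 starts before T4 ends → T4 and T2 overlap.
Overlapping pairs: T1 & T3, T2 & T3, T2 & T4, T3 & T4 — 4 in total.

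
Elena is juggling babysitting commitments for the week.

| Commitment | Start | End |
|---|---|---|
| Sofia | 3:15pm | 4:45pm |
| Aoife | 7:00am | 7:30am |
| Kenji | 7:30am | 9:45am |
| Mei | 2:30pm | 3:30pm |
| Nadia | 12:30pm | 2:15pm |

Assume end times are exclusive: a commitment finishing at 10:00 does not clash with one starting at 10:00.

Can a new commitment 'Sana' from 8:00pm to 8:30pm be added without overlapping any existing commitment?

Aoife: ends 7:30am at or before Sana starts 8:00pm → clear.
Kenji: ends 9:45am at or before Sana starts 8:00pm → clear.
Nadia: ends 2:15pm at or before Sana starts 8:00pm → clear.
Mei: ends 3:30pm at or before Sana starts 8:00pm → clear.
Sofia: ends 4:45pm at or before Sana starts 8:00pm → clear.

Yes — the slot is free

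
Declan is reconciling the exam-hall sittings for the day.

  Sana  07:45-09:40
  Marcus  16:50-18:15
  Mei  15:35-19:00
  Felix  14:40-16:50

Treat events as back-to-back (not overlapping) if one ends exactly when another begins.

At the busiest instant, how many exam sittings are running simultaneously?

2

Sweep the timeline, counting +1 at each start and −1 at each end (ends before starts at a tie):
07:45 start Sana → 1
09:40 end Sana → 0
14:40 start Felix → 1
15:35 start Mei → 2
16:50 end Felix → 1
16:50 start Marcus → 2
18:15 end Marcus → 1
19:00 end Mei → 0
Peak is 2, at 15:35 (Felix, Mei).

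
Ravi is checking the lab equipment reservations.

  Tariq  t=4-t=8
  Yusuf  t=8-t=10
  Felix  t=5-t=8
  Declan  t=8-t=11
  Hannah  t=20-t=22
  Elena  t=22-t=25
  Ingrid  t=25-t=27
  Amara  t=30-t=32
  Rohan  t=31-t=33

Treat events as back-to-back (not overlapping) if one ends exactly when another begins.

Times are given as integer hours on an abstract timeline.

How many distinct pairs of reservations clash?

3

Two intervals overlap when each starts before the other ends.
Sorted by start: Tariq, Felix, Yusuf, Declan, Hannah, Elena, Ingrid, Amara, Rohan.
Felix starts before Tariq ends → Tariq and Felix overlap.
Yusuf starts exactly when Tariq ends (back-to-back, no overlap), so Tariq has no further overlaps.
Yusuf starts exactly when Felix ends (back-to-back, no overlap), so Felix has no further overlaps.
Declan starts before Yusuf ends → Yusuf and Declan overlap.
Hannah starts after Yusuf ends, so Yusuf has no further overlaps.
Hannah starts after Declan ends, so Declan has no further overlaps.
Elena starts exactly when Hannah ends (back-to-back, no overlap), so Hannah has no further overlaps.
Ingrid starts exactly when Elena ends (back-to-back, no overlap), so Elena has no further overlaps.
Amara starts after Ingrid ends, so Ingrid has no further overlaps.
Rohan starts before Amara ends → Amara and Rohan overlap.
Overlapping pairs: Amara & Rohan, Declan & Yusuf, Felix & Tariq — 3 in total.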